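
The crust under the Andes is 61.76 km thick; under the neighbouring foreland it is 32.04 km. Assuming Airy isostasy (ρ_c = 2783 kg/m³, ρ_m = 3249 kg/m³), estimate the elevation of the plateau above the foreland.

Excess crust Δ = 61.76 km − 32.04 km = 29.72 km, split between elevation h and root r with h + r = Δ.
Airy balance ρ_c h = (ρ_m − ρ_c) r gives r = h ρ_c/(ρ_m − ρ_c), so h (1 + ρ_c/(ρ_m − ρ_c)) = Δ, i.e. h = Δ (ρ_m − ρ_c)/ρ_m.
h = 29.72 km × 466/3249 = 4.26 km.

4.26 km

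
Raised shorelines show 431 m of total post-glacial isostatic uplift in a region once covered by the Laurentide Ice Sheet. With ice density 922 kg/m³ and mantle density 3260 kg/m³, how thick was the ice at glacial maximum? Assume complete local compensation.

u = t ρ_ice/ρ_m → t = u ρ_m/ρ_ice = 431 m × 3260/922 = 1520 m.

1520 m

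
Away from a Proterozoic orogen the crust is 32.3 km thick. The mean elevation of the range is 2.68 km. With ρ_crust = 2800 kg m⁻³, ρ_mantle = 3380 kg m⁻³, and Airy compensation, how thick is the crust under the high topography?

47.9 km

Root depth r = h ρ_c / (ρ_m − ρ_c) = 2.68 km × 2800 / 580 = 12.94 km.
Total thickness = T + h + r = 32.3 km + 2.68 km + 12.94 km = 47.9 km.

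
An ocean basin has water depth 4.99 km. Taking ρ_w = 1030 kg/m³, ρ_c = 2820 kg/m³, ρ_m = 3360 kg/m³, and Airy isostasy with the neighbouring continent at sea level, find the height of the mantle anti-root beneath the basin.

By Archimedes' principle applied to the lithosphere: replacing crust with seawater at the top is compensated by replacing crust with mantle at the base: d (ρ_c − ρ_w) = a (ρ_m − ρ_c).
a = d (ρ_c − ρ_w)/(ρ_m − ρ_c) = 4.99 km × 1790/540 = 16.5 km.

16.5 km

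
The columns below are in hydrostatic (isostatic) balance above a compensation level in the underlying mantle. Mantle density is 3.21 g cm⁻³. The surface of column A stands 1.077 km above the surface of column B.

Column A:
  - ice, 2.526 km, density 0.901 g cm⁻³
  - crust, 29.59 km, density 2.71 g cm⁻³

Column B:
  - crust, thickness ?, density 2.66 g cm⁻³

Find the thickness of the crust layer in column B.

Take the compensation level at the base of the deeper column (depth z_c below the surface of column A) and equate Σ ρ_i t_i down to z_c; mantle fills any gap and the z_c terms cancel.
Column A: 2.526×0.901 + 29.59×2.71 + (z_c − 32.116)×3.21
Column B: 1.077×0 + x×2.66 + (z_c − 1.077 − 0 − x)×3.21
The z_c×3.21 term appears on both sides and cancels. Collect the known terms of each column as K = Σ(ρt)_known − 3.21 × (depth of known layers): K_A = 82.464826 − 3.21×32.116 = −20.627534; K_B = 0 − 3.21×(1.077 + 0) = −3.45717.
Balance: K_A = K_B − x×(3.21 − 2.66), so x = (K_B − K_A)/(3.21 − 2.66) = 17.1704/0.55 = 31.2 km.

31.2 km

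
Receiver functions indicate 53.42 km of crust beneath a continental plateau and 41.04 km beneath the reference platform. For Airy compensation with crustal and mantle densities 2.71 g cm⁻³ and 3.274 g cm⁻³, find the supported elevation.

Excess crust Δ = 53.42 km − 41.04 km = 12.38 km, split between elevation h and root r with h + r = Δ.
Airy balance ρ_c h = (ρ_m − ρ_c) r gives r = h ρ_c/(ρ_m − ρ_c), so h (1 + ρ_c/(ρ_m − ρ_c)) = Δ, i.e. h = Δ (ρ_m − ρ_c)/ρ_m.
h = 12.38 km × 0.564/3.274 = 2.13 km.

2.13 km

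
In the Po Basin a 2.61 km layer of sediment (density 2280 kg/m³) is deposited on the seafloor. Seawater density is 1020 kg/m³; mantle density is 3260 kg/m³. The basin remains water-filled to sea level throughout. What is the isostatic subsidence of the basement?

Submarine loading: the sediment displaces seawater, and the subsidence is in turn flooded, so s (ρ_m − ρ_w) = t (ρ_sed − ρ_w).
s = 2.61 km × (2280 − 1020) / (3260 − 1020) = 1.47 km.

1.47 km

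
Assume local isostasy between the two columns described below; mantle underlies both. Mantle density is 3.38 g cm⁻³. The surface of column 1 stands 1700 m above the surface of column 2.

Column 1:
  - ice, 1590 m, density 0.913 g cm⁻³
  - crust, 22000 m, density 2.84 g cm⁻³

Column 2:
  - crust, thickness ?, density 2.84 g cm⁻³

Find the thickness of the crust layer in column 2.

18600 m

Take the compensation level at the base of the deeper column (depth z_c below the surface of column 1) and equate Σ ρ_i t_i down to z_c; mantle fills any gap and the z_c terms cancel.
Column 1: 1590×0.913 + 22000×2.84 + (z_c − 23590)×3.38
Column 2: 1700×0 + x×2.84 + (z_c − 1700 − 0 − x)×3.38
The z_c×3.38 term appears on both sides and cancels. Collect the known terms of each column as K = Σ(ρt)_known − 3.38 × (depth of known layers): K_1 = 63931.67 − 3.38×23590 = −15802.53; K_2 = 0 − 3.38×(1700 + 0) = −5746.
Balance: K_1 = K_2 − x×(3.38 − 2.84), so x = (K_2 − K_1)/(3.38 − 2.84) = 10056.5/0.54 = 18600 m.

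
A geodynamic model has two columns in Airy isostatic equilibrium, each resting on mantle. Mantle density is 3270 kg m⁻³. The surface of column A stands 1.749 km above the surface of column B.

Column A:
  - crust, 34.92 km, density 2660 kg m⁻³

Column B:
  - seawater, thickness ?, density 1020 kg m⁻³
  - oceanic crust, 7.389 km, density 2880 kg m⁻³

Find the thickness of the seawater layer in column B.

Take the compensation level at the base of the deeper column (depth z_c below the surface of column A) and equate Σ ρ_i t_i down to z_c; mantle fills any gap and the z_c terms cancel.
Column A: 34.92×2660 + (z_c − 34.92)×3270
Column B: 1.749×0 + x×1020 + 7.389×2880 + (z_c − 1.749 − 7.389 − x)×3270
The z_c×3270 term appears on both sides and cancels. Collect the known terms of each column as K = Σ(ρt)_known − 3270 × (depth of known layers): K_A = 92887.2 − 3270×34.92 = −21301.2; K_B = 21280.32 − 3270×(1.749 + 7.389) = −8600.94.
Balance: K_A = K_B − x×(3270 − 1020), so x = (K_B − K_A)/(3270 − 1020) = 12700.3/2250 = 5.64 km.

5.64 km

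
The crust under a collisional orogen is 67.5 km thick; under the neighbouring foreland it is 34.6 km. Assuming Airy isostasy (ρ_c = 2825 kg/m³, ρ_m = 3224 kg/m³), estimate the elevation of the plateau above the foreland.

Excess crust Δ = 67.5 km − 34.6 km = 32.9 km, split between elevation h and root r with h + r = Δ.
Airy balance ρ_c h = (ρ_m − ρ_c) r gives r = h ρ_c/(ρ_m − ρ_c), so h (1 + ρ_c/(ρ_m − ρ_c)) = Δ, i.e. h = Δ (ρ_m − ρ_c)/ρ_m.
h = 32.9 km × 399/3224 = 4.07 km.

4.07 km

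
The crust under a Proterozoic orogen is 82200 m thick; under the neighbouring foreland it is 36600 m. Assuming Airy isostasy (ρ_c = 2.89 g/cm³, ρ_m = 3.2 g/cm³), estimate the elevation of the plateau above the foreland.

4420 m

Excess crust Δ = 82200 m − 36600 m = 45600 m, split between elevation h and root r with h + r = Δ.
Airy balance ρ_c h = (ρ_m − ρ_c) r gives r = h ρ_c/(ρ_m − ρ_c), so h (1 + ρ_c/(ρ_m − ρ_c)) = Δ, i.e. h = Δ (ρ_m − ρ_c)/ρ_m.
h = 45600 m × 0.31/3.2 = 4420 m.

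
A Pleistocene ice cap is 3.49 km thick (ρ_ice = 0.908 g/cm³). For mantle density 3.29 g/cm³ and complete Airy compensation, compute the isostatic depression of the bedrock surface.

Equating mass per unit area of the two columns: the ice load ρ_ice t is balanced by mantle displaced below, ρ_m s.
s = t ρ_ice / ρ_m = 3.49 km × 0.908/3.29 = 0.963 km.

0.963 km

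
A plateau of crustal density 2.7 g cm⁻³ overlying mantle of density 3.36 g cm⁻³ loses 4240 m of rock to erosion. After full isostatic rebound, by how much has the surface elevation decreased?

Rebound u = e ρ_c/ρ_m = 4240 m × 2.7/3.36 = 3407 m.
Net surface drop = e − u = 4240 m − 3407 m = e (ρ_m − ρ_c)/ρ_m = 833 m.

833 m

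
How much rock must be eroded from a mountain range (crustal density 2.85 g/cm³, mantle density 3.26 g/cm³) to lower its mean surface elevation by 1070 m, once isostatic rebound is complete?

8510 m

Net drop Δ = e − u = e − e ρ_c/ρ_m = e (ρ_m − ρ_c)/ρ_m.
e = Δ ρ_m/(ρ_m − ρ_c) = 1070 m × 3.26/0.41 = 8510 m.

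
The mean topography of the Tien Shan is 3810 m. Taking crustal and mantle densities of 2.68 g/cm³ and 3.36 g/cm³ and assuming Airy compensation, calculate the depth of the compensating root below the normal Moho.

Balancing pressure at the compensation depth: the weight of the topography is balanced by the buoyancy of the root, ρ_c h = (ρ_m − ρ_c) r.
r = h · ρ_c / (ρ_m − ρ_c) = 3810 m × 2.68 / (3.36 − 2.68) = 15000 m.

15000 m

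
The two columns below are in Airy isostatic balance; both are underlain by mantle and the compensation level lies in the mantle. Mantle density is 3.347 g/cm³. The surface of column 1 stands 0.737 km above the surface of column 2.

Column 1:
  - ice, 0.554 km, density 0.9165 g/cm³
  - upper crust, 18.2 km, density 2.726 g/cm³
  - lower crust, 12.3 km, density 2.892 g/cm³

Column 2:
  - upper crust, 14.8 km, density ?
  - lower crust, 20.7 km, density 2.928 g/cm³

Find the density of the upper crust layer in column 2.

Take the compensation level at the base of the deeper column (depth z_c below the surface of column 1) and equate Σ ρ_i t_i down to z_c; mantle fills any gap and the z_c terms cancel.
Column 1: 0.554×0.9165 + 18.2×2.726 + 12.3×2.892 + (z_c − 31.054)×3.347
Column 2: 0.737×0 + 14.8×ρ + 20.7×2.928 + (z_c − 0.737 − 35.5)×3.347
The z_c×3.347 term appears on both sides and cancels. Collect the known terms of each column as K = Σ(ρt)_known − 3.347 × (depth of known layers): K_1 = 85.692541 − 3.347×31.054 = −18.245197; K_2 = 60.6096 − 3.347×(0.737 + 35.5) = −60.675639.
Balance: K_1 = K_2 + 14.8×ρ, so ρ = (K_1 − K_2)/14.8 = 42.4304/14.8 = 2.87 g/cm³.

2.87 g/cm³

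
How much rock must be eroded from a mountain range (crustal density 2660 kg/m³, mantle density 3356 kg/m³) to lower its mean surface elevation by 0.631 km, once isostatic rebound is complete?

Net drop Δ = e − u = e − e ρ_c/ρ_m = e (ρ_m − ρ_c)/ρ_m.
e = Δ ρ_m/(ρ_m − ρ_c) = 0.631 km × 3356/696 = 3.04 km.

3.04 km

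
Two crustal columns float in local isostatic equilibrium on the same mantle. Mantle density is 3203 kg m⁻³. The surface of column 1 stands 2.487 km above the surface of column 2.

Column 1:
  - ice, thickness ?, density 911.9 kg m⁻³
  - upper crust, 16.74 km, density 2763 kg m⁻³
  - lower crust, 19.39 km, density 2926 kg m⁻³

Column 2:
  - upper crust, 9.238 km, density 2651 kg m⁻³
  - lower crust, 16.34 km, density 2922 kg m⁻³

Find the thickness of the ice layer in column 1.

Take the compensation level at the base of the deeper column (depth z_c below the surface of column 1) and equate Σ ρ_i t_i down to z_c; mantle fills any gap and the z_c terms cancel.
Column 1: x×911.9 + 16.74×2763 + 19.39×2926 + (z_c − 36.13 − x)×3203
Column 2: 2.487×0 + 9.238×2651 + 16.34×2922 + (z_c − 2.487 − 25.578)×3203
The z_c×3203 term appears on both sides and cancels. Collect the known terms of each column as K = Σ(ρt)_known − 3203 × (depth of known layers): K_1 = 102987.76 − 3203×36.13 = −12736.63; K_2 = 72235.418 − 3203×(2.487 + 25.578) = −17656.777.
Balance: K_1 − x×(3203 − 911.9) = K_2, so x = (K_1 − K_2)/(3203 − 911.9) = 4920.15/2291.1 = 2.15 km.

2.15 km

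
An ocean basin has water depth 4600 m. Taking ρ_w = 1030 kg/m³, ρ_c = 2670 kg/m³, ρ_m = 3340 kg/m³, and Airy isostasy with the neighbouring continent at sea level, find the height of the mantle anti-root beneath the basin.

11300 m

In Airy isostatic equilibrium: replacing crust with seawater at the top is compensated by replacing crust with mantle at the base: d (ρ_c − ρ_w) = a (ρ_m − ρ_c).
a = d (ρ_c − ρ_w)/(ρ_m − ρ_c) = 4600 m × 1640/670 = 11300 m.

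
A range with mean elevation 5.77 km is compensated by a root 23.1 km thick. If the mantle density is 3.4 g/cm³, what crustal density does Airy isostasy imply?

2.72 g/cm³

ρ_c h = (ρ_m − ρ_c) r → ρ_c (h + r) = ρ_m r → ρ_c = ρ_m r / (h + r).
ρ_c = 3.4 × 23.1 km / (5.77 km + 23.1 km) = 2.72 g/cm³.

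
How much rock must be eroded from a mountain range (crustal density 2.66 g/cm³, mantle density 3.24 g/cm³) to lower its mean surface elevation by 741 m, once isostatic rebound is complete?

4140 m

Net drop Δ = e − u = e − e ρ_c/ρ_m = e (ρ_m − ρ_c)/ρ_m.
e = Δ ρ_m/(ρ_m − ρ_c) = 741 m × 3.24/0.58 = 4140 m.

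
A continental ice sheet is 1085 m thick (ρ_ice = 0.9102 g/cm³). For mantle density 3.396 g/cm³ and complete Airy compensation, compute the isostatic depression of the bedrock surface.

291 m

In Airy isostatic equilibrium: the ice load ρ_ice t is balanced by mantle displaced below, ρ_m s.
s = t ρ_ice / ρ_m = 1085 m × 0.9102/3.396 = 291 m.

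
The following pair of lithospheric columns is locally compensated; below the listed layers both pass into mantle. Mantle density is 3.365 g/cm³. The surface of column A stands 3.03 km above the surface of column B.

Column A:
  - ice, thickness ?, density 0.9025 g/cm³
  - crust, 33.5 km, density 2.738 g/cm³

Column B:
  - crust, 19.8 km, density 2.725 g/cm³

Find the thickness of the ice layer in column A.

0.757 km

Take the compensation level at the base of the deeper column (depth z_c below the surface of column A) and equate Σ ρ_i t_i down to z_c; mantle fills any gap and the z_c terms cancel.
Column A: x×0.9025 + 33.5×2.738 + (z_c − 33.5 − x)×3.365
Column B: 3.03×0 + 19.8×2.725 + (z_c − 3.03 − 19.8)×3.365
The z_c×3.365 term appears on both sides and cancels. Collect the known terms of each column as K = Σ(ρt)_known − 3.365 × (depth of known layers): K_A = 91.723 − 3.365×33.5 = −21.0045; K_B = 53.955 − 3.365×(3.03 + 19.8) = −22.86795.
Balance: K_A − x×(3.365 − 0.9025) = K_B, so x = (K_A − K_B)/(3.365 − 0.9025) = 1.86345/2.4625 = 0.757 km.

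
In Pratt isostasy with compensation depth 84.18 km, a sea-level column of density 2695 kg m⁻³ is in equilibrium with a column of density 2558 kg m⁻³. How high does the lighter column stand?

ρ_ref D = ρ (D + h) → h = D (ρ_ref − ρ)/ρ.
h = 84.18 km × (2695 − 2558)/2558 = 4.51 km.

4.51 km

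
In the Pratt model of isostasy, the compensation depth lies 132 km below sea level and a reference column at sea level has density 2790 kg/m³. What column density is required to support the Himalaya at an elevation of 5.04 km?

Pratt balance: ρ_ref D = ρ (D + h).
ρ = ρ_ref D/(D + h) = 2790 × 132 km/(132 km + 5.04 km) = 2690 kg/m³.

2690 kg/m³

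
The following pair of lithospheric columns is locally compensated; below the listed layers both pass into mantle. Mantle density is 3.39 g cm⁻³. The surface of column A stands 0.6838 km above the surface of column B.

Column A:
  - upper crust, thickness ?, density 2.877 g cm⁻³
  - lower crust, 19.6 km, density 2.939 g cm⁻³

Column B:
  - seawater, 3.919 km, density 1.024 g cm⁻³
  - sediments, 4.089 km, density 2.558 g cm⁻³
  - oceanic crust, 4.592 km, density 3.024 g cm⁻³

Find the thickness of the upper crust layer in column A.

Take the compensation level at the base of the deeper column (depth z_c below the surface of column A) and equate Σ ρ_i t_i down to z_c; mantle fills any gap and the z_c terms cancel.
Column A: x×2.877 + 19.6×2.939 + (z_c − 19.6 − x)×3.39
Column B: 0.6838×0 + 3.919×1.024 + 4.089×2.558 + 4.592×3.024 + (z_c − 0.6838 − 12.6)×3.39
The z_c×3.39 term appears on both sides and cancels. Collect the known terms of each column as K = Σ(ρt)_known − 3.39 × (depth of known layers): K_A = 57.6044 − 3.39×19.6 = −8.8396; K_B = 28.358926 − 3.39×(0.6838 + 12.6) = −16.673156.
Balance: K_A − x×(3.39 − 2.877) = K_B, so x = (K_A − K_B)/(3.39 − 2.877) = 7.83356/0.513 = 15.3 km.

15.3 km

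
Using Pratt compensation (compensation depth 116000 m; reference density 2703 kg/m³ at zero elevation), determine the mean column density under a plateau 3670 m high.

Pratt balance: ρ_ref D = ρ (D + h).
ρ = ρ_ref D/(D + h) = 2703 × 116000 m/(116000 m + 3670 m) = 2620 kg/m³.

2620 kg/m³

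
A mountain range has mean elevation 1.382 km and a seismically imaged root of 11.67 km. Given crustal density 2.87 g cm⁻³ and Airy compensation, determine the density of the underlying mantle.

3.21 g cm⁻³

Airy balance: ρ_c h = (ρ_m − ρ_c) r → ρ_m = ρ_c (1 + h/r).
ρ_m = 2.87 × (1 + 1.382 km/11.67 km) = 3.21 g cm⁻³.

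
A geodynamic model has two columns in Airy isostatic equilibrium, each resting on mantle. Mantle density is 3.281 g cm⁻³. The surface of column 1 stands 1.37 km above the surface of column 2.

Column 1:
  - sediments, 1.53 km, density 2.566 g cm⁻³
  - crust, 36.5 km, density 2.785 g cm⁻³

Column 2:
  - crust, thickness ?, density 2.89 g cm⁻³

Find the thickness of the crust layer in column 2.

Take the compensation level at the base of the deeper column (depth z_c below the surface of column 1) and equate Σ ρ_i t_i down to z_c; mantle fills any gap and the z_c terms cancel.
Column 1: 1.53×2.566 + 36.5×2.785 + (z_c − 38.03)×3.281
Column 2: 1.37×0 + x×2.89 + (z_c − 1.37 − 0 − x)×3.281
The z_c×3.281 term appears on both sides and cancels. Collect the known terms of each column as K = Σ(ρt)_known − 3.281 × (depth of known layers): K_1 = 105.57848 − 3.281×38.03 = −19.19795; K_2 = 0 − 3.281×(1.37 + 0) = −4.49497.
Balance: K_1 = K_2 − x×(3.281 − 2.89), so x = (K_2 − K_1)/(3.281 − 2.89) = 14.703/0.391 = 37.6 km.

37.6 km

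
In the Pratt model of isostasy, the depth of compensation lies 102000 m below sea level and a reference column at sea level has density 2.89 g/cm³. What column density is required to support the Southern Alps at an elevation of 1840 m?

2.84 g/cm³

Pratt balance: ρ_ref D = ρ (D + h).
ρ = ρ_ref D/(D + h) = 2.89 × 102000 m/(102000 m + 1840 m) = 2.84 g/cm³.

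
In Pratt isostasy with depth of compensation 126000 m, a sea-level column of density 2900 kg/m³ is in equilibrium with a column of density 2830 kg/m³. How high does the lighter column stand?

ρ_ref D = ρ (D + h) → h = D (ρ_ref − ρ)/ρ.
h = 126000 m × (2900 − 2830)/2830 = 3120 m.

3120 m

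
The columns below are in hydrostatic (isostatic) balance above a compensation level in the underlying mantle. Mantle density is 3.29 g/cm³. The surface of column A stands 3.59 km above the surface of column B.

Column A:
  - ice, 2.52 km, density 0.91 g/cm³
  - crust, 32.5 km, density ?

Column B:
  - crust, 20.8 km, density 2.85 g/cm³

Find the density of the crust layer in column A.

Take the compensation level at the base of the deeper column (depth z_c below the surface of column A) and equate Σ ρ_i t_i down to z_c; mantle fills any gap and the z_c terms cancel.
Column A: 2.52×0.91 + 32.5×ρ + (z_c − 35.02)×3.29
Column B: 3.59×0 + 20.8×2.85 + (z_c − 3.59 − 20.8)×3.29
The z_c×3.29 term appears on both sides and cancels. Collect the known terms of each column as K = Σ(ρt)_known − 3.29 × (depth of known layers): K_A = 2.2932 − 3.29×35.02 = −112.9226; K_B = 59.28 − 3.29×(3.59 + 20.8) = −20.9631.
Balance: K_A + 32.5×ρ = K_B, so ρ = (K_B − K_A)/32.5 = 91.9595/32.5 = 2.83 g/cm³.

2.83 g/cm³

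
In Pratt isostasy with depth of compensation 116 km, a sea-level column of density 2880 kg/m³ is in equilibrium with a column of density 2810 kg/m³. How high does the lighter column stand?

ρ_ref D = ρ (D + h) → h = D (ρ_ref − ρ)/ρ.
h = 116 km × (2880 − 2810)/2810 = 2.89 km.

2.89 km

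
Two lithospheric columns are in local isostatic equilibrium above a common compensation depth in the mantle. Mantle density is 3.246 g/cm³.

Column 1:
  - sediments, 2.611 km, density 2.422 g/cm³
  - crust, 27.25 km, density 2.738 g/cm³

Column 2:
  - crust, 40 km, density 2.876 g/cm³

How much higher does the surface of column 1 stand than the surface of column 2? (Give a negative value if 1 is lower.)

For any compensation level in the mantle, the mantle terms cancel and isostasy reduces to e = (Σt_1 − Σt_2) − (Σ(ρt)_1 − Σ(ρt)_2) / ρ_m.
Σt_1 = 29.861 km; Σt_2 = 40 km; Σ(ρt)_1 = 80.934342; Σ(ρt)_2 = 115.04 (in km·g/cm³).
e = (29.861 − 40) − (80.934342 − 115.04) / 3.246 = 0.368 km.

0.368 km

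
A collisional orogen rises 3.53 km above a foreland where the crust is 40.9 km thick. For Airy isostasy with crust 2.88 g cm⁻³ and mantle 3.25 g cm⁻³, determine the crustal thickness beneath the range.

Root depth r = h ρ_c / (ρ_m − ρ_c) = 3.53 km × 2.88 / 0.37 = 27.48 km.
Total thickness = T + h + r = 40.9 km + 3.53 km + 27.48 km = 71.9 km.

71.9 km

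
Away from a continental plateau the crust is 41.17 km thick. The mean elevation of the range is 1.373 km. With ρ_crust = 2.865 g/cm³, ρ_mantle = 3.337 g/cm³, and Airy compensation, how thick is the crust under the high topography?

50.9 km

Root depth r = h ρ_c / (ρ_m − ρ_c) = 1.373 km × 2.865 / 0.472 = 8.334 km.
Total thickness = T + h + r = 41.17 km + 1.373 km + 8.334 km = 50.9 km.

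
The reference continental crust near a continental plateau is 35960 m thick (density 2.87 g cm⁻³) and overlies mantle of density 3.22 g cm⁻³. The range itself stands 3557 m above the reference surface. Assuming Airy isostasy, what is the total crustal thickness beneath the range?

68700 m

Root depth r = h ρ_c / (ρ_m − ρ_c) = 3557 m × 2.87 / 0.35 = 29170 m.
Total thickness = T + h + r = 35960 m + 3557 m + 29170 m = 68700 m.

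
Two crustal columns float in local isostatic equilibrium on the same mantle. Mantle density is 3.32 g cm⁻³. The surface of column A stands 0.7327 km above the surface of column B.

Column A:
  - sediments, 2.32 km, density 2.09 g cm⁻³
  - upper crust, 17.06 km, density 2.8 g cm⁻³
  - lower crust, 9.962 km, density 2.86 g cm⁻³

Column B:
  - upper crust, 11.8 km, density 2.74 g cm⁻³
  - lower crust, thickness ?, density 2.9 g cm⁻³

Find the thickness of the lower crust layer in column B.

Take the compensation level at the base of the deeper column (depth z_c below the surface of column A) and equate Σ ρ_i t_i down to z_c; mantle fills any gap and the z_c terms cancel.
Column A: 2.32×2.09 + 17.06×2.8 + 9.962×2.86 + (z_c − 29.342)×3.32
Column B: 0.7327×0 + 11.8×2.74 + x×2.9 + (z_c − 0.7327 − 11.8 − x)×3.32
The z_c×3.32 term appears on both sides and cancels. Collect the known terms of each column as K = Σ(ρt)_known − 3.32 × (depth of known layers): K_A = 81.10812 − 3.32×29.342 = −16.30732; K_B = 32.332 − 3.32×(0.7327 + 11.8) = −9.276564.
Balance: K_A = K_B − x×(3.32 − 2.9), so x = (K_B − K_A)/(3.32 − 2.9) = 7.03076/0.42 = 16.7 km.

16.7 km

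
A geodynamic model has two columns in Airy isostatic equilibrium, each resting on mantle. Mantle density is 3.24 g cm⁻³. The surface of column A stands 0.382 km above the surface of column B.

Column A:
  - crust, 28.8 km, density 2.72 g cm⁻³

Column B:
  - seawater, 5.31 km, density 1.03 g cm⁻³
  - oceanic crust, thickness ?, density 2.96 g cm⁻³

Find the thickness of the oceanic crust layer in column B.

Take the compensation level at the base of the deeper column (depth z_c below the surface of column A) and equate Σ ρ_i t_i down to z_c; mantle fills any gap and the z_c terms cancel.
Column A: 28.8×2.72 + (z_c − 28.8)×3.24
Column B: 0.382×0 + 5.31×1.03 + x×2.96 + (z_c − 0.382 − 5.31 − x)×3.24
The z_c×3.24 term appears on both sides and cancels. Collect the known terms of each column as K = Σ(ρt)_known − 3.24 × (depth of known layers): K_A = 78.336 − 3.24×28.8 = −14.976; K_B = 5.4693 − 3.24×(0.382 + 5.31) = −12.97278.
Balance: K_A = K_B − x×(3.24 − 2.96), so x = (K_B − K_A)/(3.24 − 2.96) = 2.00322/0.28 = 7.15 km.

7.15 km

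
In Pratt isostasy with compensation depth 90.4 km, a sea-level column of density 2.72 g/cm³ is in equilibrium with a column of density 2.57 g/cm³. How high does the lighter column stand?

5.28 km

ρ_ref D = ρ (D + h) → h = D (ρ_ref − ρ)/ρ.
h = 90.4 km × (2.72 − 2.57)/2.57 = 5.28 km.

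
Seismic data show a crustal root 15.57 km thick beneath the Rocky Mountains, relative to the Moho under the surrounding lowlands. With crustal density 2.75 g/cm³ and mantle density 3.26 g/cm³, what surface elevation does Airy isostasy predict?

2.89 km

For local isostatic compensation: ρ_c h = (ρ_m − ρ_c) r.
h = r (ρ_m − ρ_c) / ρ_c = 15.57 km × (3.26 − 2.75) / 2.75 = 2.89 km.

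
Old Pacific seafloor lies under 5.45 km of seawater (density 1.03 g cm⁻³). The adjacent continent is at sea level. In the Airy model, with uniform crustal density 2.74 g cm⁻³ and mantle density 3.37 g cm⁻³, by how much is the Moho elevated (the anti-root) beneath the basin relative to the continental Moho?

14.8 km

By Archimedes' principle applied to the lithosphere: replacing crust with seawater at the top is compensated by replacing crust with mantle at the base: d (ρ_c − ρ_w) = a (ρ_m − ρ_c).
a = d (ρ_c − ρ_w)/(ρ_m − ρ_c) = 5.45 km × 1.71/0.63 = 14.8 km.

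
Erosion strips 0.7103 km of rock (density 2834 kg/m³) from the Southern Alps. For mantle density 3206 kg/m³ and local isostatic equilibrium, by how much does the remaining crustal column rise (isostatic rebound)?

0.628 km

Unloading: uplift u = e ρ_c/ρ_m = 0.7103 km × 2834/3206 = 0.628 km.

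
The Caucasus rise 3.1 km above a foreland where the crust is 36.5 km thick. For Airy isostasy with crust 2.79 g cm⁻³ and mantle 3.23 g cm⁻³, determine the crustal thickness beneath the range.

Root depth r = h ρ_c / (ρ_m − ρ_c) = 3.1 km × 2.79 / 0.44 = 19.66 km.
Total thickness = T + h + r = 36.5 km + 3.1 km + 19.66 km = 59.3 km.

59.3 km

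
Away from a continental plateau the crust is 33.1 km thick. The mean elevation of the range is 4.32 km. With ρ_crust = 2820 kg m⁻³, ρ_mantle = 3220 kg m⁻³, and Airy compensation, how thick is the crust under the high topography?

Root depth r = h ρ_c / (ρ_m − ρ_c) = 4.32 km × 2820 / 400 = 30.46 km.
Total thickness = T + h + r = 33.1 km + 4.32 km + 30.46 km = 67.9 km.

67.9 km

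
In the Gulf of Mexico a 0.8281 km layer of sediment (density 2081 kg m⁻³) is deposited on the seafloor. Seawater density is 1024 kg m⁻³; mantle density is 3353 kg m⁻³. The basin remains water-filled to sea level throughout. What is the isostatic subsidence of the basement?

0.376 km

Submarine loading: the sediment displaces seawater, and the subsidence is in turn flooded, so s (ρ_m − ρ_w) = t (ρ_sed − ρ_w).
s = 0.8281 km × (2081 − 1024) / (3353 − 1024) = 0.376 km.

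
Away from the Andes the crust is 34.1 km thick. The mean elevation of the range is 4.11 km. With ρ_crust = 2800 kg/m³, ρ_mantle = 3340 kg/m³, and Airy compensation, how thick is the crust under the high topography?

Root depth r = h ρ_c / (ρ_m − ρ_c) = 4.11 km × 2800 / 540 = 21.31 km.
Total thickness = T + h + r = 34.1 km + 4.11 km + 21.31 km = 59.5 km.

59.5 km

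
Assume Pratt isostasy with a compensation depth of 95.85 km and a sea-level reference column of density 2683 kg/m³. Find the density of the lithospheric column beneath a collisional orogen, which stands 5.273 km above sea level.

Pratt balance: ρ_ref D = ρ (D + h).
ρ = ρ_ref D/(D + h) = 2683 × 95.85 km/(95.85 km + 5.273 km) = 2540 kg/m³.

2540 kg/m³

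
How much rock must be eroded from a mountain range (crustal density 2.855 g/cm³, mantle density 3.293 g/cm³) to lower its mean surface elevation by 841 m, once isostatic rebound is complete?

Net drop Δ = e − u = e − e ρ_c/ρ_m = e (ρ_m − ρ_c)/ρ_m.
e = Δ ρ_m/(ρ_m − ρ_c) = 841 m × 3.293/0.438 = 6320 m.

6320 m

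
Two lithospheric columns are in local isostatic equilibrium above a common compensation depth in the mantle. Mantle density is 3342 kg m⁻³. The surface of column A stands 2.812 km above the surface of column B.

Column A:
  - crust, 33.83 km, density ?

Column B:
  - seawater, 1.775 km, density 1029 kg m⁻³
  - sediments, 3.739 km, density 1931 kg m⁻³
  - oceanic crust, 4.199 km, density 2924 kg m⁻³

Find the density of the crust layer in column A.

Take the compensation level at the base of the deeper column (depth z_c below the surface of column A) and equate Σ ρ_i t_i down to z_c; mantle fills any gap and the z_c terms cancel.
Column A: 33.83×ρ + (z_c − 33.83)×3342
Column B: 2.812×0 + 1.775×1029 + 3.739×1931 + 4.199×2924 + (z_c − 2.812 − 9.713)×3342
The z_c×3342 term appears on both sides and cancels. Collect the known terms of each column as K = Σ(ρt)_known − 3342 × (depth of known layers): K_A = 0 − 3342×33.83 = −113059.86; K_B = 21324.36 − 3342×(2.812 + 9.713) = −20534.19.
Balance: K_A + 33.83×ρ = K_B, so ρ = (K_B − K_A)/33.83 = 92525.7/33.83 = 2740 kg m⁻³.

2740 kg m⁻³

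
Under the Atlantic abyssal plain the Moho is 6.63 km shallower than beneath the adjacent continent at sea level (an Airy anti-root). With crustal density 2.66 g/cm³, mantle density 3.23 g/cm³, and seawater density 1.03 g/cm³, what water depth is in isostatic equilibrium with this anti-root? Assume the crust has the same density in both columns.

Replacing a thickness d of crust by seawater at the top must be balanced by replacing crust with mantle at the base: d (ρ_c − ρ_w) = a (ρ_m − ρ_c).
d = a (ρ_m − ρ_c)/(ρ_c − ρ_w) = 6.63 km × 0.57/1.63 = 2.32 km.

2.32 km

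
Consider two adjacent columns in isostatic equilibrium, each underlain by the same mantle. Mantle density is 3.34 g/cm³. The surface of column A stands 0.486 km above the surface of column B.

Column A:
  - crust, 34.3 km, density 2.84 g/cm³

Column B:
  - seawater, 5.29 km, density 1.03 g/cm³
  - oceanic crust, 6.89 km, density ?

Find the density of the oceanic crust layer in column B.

2.86 g/cm³

Take the compensation level at the base of the deeper column (depth z_c below the surface of column A) and equate Σ ρ_i t_i down to z_c; mantle fills any gap and the z_c terms cancel.
Column A: 34.3×2.84 + (z_c − 34.3)×3.34
Column B: 0.486×0 + 5.29×1.03 + 6.89×ρ + (z_c − 0.486 − 12.18)×3.34
The z_c×3.34 term appears on both sides and cancels. Collect the known terms of each column as K = Σ(ρt)_known − 3.34 × (depth of known layers): K_A = 97.412 − 3.34×34.3 = −17.15; K_B = 5.4487 − 3.34×(0.486 + 12.18) = −36.85574.
Balance: K_A = K_B + 6.89×ρ, so ρ = (K_A − K_B)/6.89 = 19.7057/6.89 = 2.86 g/cm³.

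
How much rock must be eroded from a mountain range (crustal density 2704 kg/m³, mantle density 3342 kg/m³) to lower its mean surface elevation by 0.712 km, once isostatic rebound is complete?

3.73 km

Net drop Δ = e − u = e − e ρ_c/ρ_m = e (ρ_m − ρ_c)/ρ_m.
e = Δ ρ_m/(ρ_m − ρ_c) = 0.712 km × 3342/638 = 3.73 km.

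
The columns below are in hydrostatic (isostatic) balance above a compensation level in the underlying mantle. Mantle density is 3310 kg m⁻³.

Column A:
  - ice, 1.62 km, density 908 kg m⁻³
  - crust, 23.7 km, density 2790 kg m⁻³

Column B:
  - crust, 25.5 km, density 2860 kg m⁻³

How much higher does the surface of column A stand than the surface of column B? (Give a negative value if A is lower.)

For any compensation level in the mantle, the mantle terms cancel and isostasy reduces to e = (Σt_A − Σt_B) − (Σ(ρt)_A − Σ(ρt)_B) / ρ_m.
Σt_A = 25.32 km; Σt_B = 25.5 km; Σ(ρt)_A = 67593.96; Σ(ρt)_B = 72930 (in km·kg m⁻³).
e = (25.32 − 25.5) − (67593.96 − 72930) / 3310 = 1.43 km.

1.43 km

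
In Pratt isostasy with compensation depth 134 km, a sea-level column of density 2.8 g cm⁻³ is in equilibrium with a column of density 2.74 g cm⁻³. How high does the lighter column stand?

2.93 km

ρ_ref D = ρ (D + h) → h = D (ρ_ref − ρ)/ρ.
h = 134 km × (2.8 − 2.74)/2.74 = 2.93 km.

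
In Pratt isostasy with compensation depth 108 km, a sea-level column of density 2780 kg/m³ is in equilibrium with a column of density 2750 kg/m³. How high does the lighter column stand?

1.18 km

ρ_ref D = ρ (D + h) → h = D (ρ_ref − ρ)/ρ.
h = 108 km × (2780 − 2750)/2750 = 1.18 km.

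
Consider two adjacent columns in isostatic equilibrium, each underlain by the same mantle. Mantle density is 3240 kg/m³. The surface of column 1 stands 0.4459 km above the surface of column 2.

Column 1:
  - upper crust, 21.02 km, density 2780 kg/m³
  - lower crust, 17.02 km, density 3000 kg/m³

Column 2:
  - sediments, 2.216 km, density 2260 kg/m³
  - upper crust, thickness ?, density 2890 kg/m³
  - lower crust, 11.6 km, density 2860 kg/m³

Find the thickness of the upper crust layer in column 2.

Take the compensation level at the base of the deeper column (depth z_c below the surface of column 1) and equate Σ ρ_i t_i down to z_c; mantle fills any gap and the z_c terms cancel.
Column 1: 21.02×2780 + 17.02×3000 + (z_c − 38.04)×3240
Column 2: 0.4459×0 + 2.216×2260 + x×2890 + 11.6×2860 + (z_c − 0.4459 − 13.816 − x)×3240
The z_c×3240 term appears on both sides and cancels. Collect the known terms of each column as K = Σ(ρt)_known − 3240 × (depth of known layers): K_1 = 109495.6 − 3240×38.04 = −13754; K_2 = 38184.16 − 3240×(0.4459 + 13.816) = −8024.396.
Balance: K_1 = K_2 − x×(3240 − 2890), so x = (K_2 − K_1)/(3240 − 2890) = 5729.6/350 = 16.4 km.

16.4 km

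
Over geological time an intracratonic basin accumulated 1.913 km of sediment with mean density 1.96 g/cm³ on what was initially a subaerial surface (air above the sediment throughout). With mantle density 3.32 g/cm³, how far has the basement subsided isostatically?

1.13 km

Subaerial load: s = t ρ_sed / ρ_m = 1.913 km × 1.96/3.32 = 1.13 km.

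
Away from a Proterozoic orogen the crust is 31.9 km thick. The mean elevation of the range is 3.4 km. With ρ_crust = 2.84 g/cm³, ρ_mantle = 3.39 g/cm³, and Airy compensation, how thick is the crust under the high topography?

Root depth r = h ρ_c / (ρ_m − ρ_c) = 3.4 km × 2.84 / 0.55 = 17.56 km.
Total thickness = T + h + r = 31.9 km + 3.4 km + 17.56 km = 52.9 km.

52.9 km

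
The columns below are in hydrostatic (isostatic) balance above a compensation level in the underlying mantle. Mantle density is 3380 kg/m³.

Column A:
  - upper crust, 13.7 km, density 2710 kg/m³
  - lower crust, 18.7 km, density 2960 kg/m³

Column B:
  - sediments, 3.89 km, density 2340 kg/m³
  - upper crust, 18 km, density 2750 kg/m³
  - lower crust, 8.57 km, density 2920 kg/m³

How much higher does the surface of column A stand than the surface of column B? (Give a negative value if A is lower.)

For any compensation level in the mantle, the mantle terms cancel and isostasy reduces to e = (Σt_A − Σt_B) − (Σ(ρt)_A − Σ(ρt)_B) / ρ_m.
Σt_A = 32.4 km; Σt_B = 30.46 km; Σ(ρt)_A = 92479; Σ(ρt)_B = 83627 (in km·kg/m³).
e = (32.4 − 30.46) − (92479 − 83627) / 3380 = −0.679 km.

−0.679 km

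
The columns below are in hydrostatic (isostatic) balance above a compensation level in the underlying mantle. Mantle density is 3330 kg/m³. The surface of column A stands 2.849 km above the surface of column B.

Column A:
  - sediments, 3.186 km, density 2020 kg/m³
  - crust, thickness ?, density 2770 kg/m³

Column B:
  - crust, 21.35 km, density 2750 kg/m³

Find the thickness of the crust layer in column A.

31.6 km

Take the compensation level at the base of the deeper column (depth z_c below the surface of column A) and equate Σ ρ_i t_i down to z_c; mantle fills any gap and the z_c terms cancel.
Column A: 3.186×2020 + x×2770 + (z_c − 3.186 − x)×3330
Column B: 2.849×0 + 21.35×2750 + (z_c − 2.849 − 21.35)×3330
The z_c×3330 term appears on both sides and cancels. Collect the known terms of each column as K = Σ(ρt)_known − 3330 × (depth of known layers): K_A = 6435.72 − 3330×3.186 = −4173.66; K_B = 58712.5 − 3330×(2.849 + 21.35) = −21870.17.
Balance: K_A − x×(3330 − 2770) = K_B, so x = (K_A − K_B)/(3330 − 2770) = 17696.5/560 = 31.6 km.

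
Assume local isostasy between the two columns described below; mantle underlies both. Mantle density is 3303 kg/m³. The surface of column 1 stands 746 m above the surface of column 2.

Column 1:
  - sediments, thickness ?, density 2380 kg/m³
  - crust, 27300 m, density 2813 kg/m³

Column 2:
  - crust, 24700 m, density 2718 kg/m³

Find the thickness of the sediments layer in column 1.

3830 m

Take the compensation level at the base of the deeper column (depth z_c below the surface of column 1) and equate Σ ρ_i t_i down to z_c; mantle fills any gap and the z_c terms cancel.
Column 1: x×2380 + 27300×2813 + (z_c − 27300 − x)×3303
Column 2: 746×0 + 24700×2718 + (z_c − 746 − 24700)×3303
The z_c×3303 term appears on both sides and cancels. Collect the known terms of each column as K = Σ(ρt)_known − 3303 × (depth of known layers): K_1 = 76794900 − 3303×27300 = −13377000; K_2 = 67134600 − 3303×(746 + 24700) = −16913538.
Balance: K_1 − x×(3303 − 2380) = K_2, so x = (K_1 − K_2)/(3303 − 2380) = 3536540/923 = 3830 m.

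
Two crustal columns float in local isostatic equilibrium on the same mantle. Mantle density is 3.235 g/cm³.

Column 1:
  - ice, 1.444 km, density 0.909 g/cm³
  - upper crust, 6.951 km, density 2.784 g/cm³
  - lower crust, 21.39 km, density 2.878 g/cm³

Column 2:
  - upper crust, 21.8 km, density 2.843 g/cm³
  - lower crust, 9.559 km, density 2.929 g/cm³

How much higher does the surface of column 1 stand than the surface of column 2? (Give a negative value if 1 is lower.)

0.822 km

For any compensation level in the mantle, the mantle terms cancel and isostasy reduces to e = (Σt_1 − Σt_2) − (Σ(ρt)_1 − Σ(ρt)_2) / ρ_m.
Σt_1 = 29.785 km; Σt_2 = 31.359 km; Σ(ρt)_1 = 82.2246; Σ(ρt)_2 = 89.975711 (in km·g/cm³).
e = (29.785 − 31.359) − (82.2246 − 89.975711) / 3.235 = 0.822 km.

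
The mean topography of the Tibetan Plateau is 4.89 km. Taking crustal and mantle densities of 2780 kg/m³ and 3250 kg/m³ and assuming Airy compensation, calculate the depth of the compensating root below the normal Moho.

28.9 km

Equating mass per unit area of the two columns: the weight of the topography is balanced by the buoyancy of the root, ρ_c h = (ρ_m − ρ_c) r.
r = h · ρ_c / (ρ_m − ρ_c) = 4.89 km × 2780 / (3250 − 2780) = 28.9 km.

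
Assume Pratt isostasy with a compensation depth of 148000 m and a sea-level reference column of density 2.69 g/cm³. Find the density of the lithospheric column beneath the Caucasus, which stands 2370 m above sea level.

2.65 g/cm³

Pratt balance: ρ_ref D = ρ (D + h).
ρ = ρ_ref D/(D + h) = 2.69 × 148000 m/(148000 m + 2370 m) = 2.65 g/cm³.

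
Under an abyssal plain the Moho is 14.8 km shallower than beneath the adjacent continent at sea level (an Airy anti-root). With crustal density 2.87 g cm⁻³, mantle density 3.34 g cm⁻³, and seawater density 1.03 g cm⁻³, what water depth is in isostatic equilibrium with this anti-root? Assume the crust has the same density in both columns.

Replacing a thickness d of crust by seawater at the top must be balanced by replacing crust with mantle at the base: d (ρ_c − ρ_w) = a (ρ_m − ρ_c).
d = a (ρ_m − ρ_c)/(ρ_c − ρ_w) = 14.8 km × 0.47/1.84 = 3.78 km.

3.78 km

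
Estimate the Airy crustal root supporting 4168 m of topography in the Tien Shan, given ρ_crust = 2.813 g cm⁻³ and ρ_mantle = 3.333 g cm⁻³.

22500 m

For local isostatic compensation: the weight of the topography is balanced by the buoyancy of the root, ρ_c h = (ρ_m − ρ_c) r.
r = h · ρ_c / (ρ_m − ρ_c) = 4168 m × 2.813 / (3.333 − 2.813) = 22500 m.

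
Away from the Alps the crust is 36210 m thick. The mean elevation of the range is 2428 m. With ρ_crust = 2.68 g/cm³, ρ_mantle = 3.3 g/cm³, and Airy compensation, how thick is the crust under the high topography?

49100 m

Root depth r = h ρ_c / (ρ_m − ρ_c) = 2428 m × 2.68 / 0.62 = 10500 m.
Total thickness = T + h + r = 36210 m + 2428 m + 10500 m = 49100 m.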